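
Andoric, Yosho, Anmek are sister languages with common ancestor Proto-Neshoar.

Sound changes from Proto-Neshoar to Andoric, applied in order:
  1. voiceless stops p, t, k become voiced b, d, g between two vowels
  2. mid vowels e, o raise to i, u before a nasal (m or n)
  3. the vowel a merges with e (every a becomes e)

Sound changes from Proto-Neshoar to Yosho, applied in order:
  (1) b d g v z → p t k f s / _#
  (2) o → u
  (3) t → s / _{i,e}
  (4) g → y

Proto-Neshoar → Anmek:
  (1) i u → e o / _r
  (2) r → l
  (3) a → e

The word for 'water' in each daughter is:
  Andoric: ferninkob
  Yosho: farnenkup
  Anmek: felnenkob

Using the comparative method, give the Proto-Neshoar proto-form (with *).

Position 3: Andoric has r, Yosho has r, Anmek has l. Andoric preserves r here (none of its changes turn any other segment into r), so the proto-segment is *r.
Position 8: Andoric has o, Yosho has u, Anmek has o. Andoric preserves o here (none of its changes turn any other segment into o), so the proto-segment is *o.
This points to *farnenkob. Verify forward in each daughter:
Andoric: *farnenkob > farninkob > ferninkob  (by pre-nasal raising, vowel merger)
Yosho: *farnenkob > farnenkop > farnenkup  (by final devoicing, vowel merger)
Anmek: start from *farnenkob.
  rule 1: no change — farnenkob
  rule 2 (unconditioned shift): farnenkob → falnenkob
  rule 3 (vowel merger): falnenkob → felnenkob
  ⇒ Anmek felnenkob
No other proto-form is consistent with every reflex, so the reconstruction is *farnenkob.

*farnenkob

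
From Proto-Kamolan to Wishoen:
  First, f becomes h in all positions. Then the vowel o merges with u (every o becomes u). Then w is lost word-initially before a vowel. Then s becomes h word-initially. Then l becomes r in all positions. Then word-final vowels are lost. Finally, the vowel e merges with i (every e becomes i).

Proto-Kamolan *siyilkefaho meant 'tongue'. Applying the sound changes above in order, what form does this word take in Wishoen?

hiyirkihah

Wishoen: *siyilkefaho > siyilkehaho > siyilkehahu > hiyilkehahu > hiyirkehahu > hiyirkehah > hiyirkihah  (by unconditioned shift, vowel merger, debuccalisation, unconditioned shift, apocope, vowel merger)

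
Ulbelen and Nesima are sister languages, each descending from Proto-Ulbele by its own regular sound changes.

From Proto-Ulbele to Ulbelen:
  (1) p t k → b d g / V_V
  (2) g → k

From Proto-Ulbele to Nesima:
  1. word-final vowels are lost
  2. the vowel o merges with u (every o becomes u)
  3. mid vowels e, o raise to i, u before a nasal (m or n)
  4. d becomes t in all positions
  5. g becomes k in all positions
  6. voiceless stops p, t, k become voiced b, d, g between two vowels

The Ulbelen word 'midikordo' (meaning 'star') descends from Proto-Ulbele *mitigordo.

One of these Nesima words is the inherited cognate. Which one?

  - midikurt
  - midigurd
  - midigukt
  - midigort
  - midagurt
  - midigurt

Nesima: *mitigordo
  mitigordo → mitigord   [apocope]
  mitigord → mitigurd   [vowel merger]
  mitigurd (rule 3 does not apply)
  mitigurd → mitigurt   [unconditioned shift]
  mitigurt → mitikurt   [unconditioned shift]
  mitikurt → midigurt   [intervocalic voicing]
  giving Nesima midigurt.

midigurt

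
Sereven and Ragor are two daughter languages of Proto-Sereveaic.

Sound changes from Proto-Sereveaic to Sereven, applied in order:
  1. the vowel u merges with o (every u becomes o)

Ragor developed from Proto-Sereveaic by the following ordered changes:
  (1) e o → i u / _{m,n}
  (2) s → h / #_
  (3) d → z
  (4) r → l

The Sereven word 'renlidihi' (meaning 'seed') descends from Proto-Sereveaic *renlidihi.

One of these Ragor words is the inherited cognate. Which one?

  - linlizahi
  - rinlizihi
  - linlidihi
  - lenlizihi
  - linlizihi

Ragor: *renlidihi > rinlidihi > rinlizihi > linlizihi  (by pre-nasal raising, unconditioned shift, unconditioned shift)
Among the options, 'linlizihi' alone shows every Ragor change applied in order.

linlizihi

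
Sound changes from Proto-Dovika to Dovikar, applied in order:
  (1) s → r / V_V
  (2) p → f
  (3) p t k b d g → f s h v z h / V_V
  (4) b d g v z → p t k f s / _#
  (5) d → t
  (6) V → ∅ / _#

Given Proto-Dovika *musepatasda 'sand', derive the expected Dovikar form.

murefasast

Dovikar: *musepatasda
  musepatasda → murepatasda   [rhotacism]
  murepatasda → murefatasda   [unconditioned shift]
  murefatasda → murefasasda   [intervocalic lenition]
  murefasasda (rule 4 does not apply)
  murefasasda → murefasasta   [unconditioned shift]
  murefasasta → murefasast   [apocope]
  giving Dovikar murefasast.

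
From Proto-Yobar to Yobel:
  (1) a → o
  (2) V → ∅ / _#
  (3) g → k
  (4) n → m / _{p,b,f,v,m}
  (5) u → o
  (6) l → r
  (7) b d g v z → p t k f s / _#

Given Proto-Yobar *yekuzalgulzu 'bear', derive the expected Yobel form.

yekozorkors

Yobel: start from *yekuzalgulzu.
  rule 1 (vowel merger): yekuzalgulzu → yekuzolgulzu
  rule 2 (apocope): yekuzolgulzu → yekuzolgulz
  rule 3 (unconditioned shift): yekuzolgulz → yekuzolkulz
  rule 4: no change — yekuzolkulz
  rule 5 (vowel merger): yekuzolkulz → yekozolkolz
  rule 6 (unconditioned shift): yekozolkolz → yekozorkorz
  rule 7 (final devoicing): yekozorkorz → yekozorkors
  ⇒ Yobel yekozorkors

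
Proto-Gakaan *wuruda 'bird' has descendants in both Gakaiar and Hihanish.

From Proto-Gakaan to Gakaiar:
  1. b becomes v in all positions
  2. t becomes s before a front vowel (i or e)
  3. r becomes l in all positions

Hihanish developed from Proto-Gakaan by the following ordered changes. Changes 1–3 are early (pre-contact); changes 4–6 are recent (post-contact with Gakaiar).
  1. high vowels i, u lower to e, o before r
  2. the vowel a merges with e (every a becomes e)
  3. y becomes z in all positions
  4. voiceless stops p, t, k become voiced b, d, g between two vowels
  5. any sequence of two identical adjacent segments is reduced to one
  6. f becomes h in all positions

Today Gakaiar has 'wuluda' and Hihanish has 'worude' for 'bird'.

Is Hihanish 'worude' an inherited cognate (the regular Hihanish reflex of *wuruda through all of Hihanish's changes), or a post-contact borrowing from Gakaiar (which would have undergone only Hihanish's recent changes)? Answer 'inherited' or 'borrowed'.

If inherited, *wuruda would pass through all of Hihanish's changes:
Hihanish: start from *wuruda.
  rule 1 (pre-rhotic lowering): wuruda → woruda
  rule 2 (vowel merger): woruda → worude
  rule 3: no change — worude
  rule 4: no change — worude
  rule 5: no change — worude
  rule 6: no change — worude
  ⇒ Hihanish worude
If borrowed from Gakaiar 'wuluda' after the early changes, it would undergo only the recent ones:
  rule 4 (intervocalic voicing): no change (wuluda)
  rule 5 (degemination): no change (wuluda)
  rule 6 (unconditioned shift): no change (wuluda)
  ⇒ as a loan: wuluda
Hihanish 'worude' matches the inherited outcome exactly, so it is an inherited cognate, not a loan.

inherited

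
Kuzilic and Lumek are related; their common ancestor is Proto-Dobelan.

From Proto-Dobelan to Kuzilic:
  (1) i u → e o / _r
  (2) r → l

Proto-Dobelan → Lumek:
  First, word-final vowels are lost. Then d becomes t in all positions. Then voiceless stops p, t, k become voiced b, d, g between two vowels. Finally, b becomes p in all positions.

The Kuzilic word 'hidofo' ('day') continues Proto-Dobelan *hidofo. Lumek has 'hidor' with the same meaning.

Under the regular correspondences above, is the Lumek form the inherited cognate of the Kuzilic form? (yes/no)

Derive the expected Lumek reflex of *hidofo:
Lumek: start from *hidofo.
  rule 1 (apocope): hidofo → hidof
  rule 2 (unconditioned shift): hidof → hitof
  rule 3 (intervocalic voicing): hitof → hidof
  rule 4: no change — hidof
  ⇒ Lumek hidof
The regular Lumek reflex would be 'hidof', but the attested form is 'hidor'. The correspondence is irregular, so they are not cognates (the Lumek form has a different source).

no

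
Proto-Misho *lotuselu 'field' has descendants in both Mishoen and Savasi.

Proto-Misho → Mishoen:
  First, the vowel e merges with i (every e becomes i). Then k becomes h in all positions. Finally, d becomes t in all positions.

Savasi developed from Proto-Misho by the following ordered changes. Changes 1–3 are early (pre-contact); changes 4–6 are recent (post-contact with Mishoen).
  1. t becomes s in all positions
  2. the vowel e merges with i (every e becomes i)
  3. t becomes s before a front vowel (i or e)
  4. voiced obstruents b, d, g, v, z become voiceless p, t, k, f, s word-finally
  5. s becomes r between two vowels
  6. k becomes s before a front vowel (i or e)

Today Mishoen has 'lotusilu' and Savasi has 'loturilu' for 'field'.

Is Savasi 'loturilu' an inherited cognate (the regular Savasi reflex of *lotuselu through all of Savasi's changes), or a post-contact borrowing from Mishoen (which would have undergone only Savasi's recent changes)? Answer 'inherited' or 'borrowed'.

borrowed

If inherited, *lotuselu would pass through all of Savasi's changes:
Savasi: *lotuselu > losuselu > losusilu > lorurilu  (by unconditioned shift, vowel merger, rhotacism)
If borrowed from Mishoen 'lotusilu' after the early changes, it would undergo only the recent ones:
  rule 4 (final devoicing): no change (lotusilu)
  rule 5 (rhotacism): lotusilu → loturilu
  rule 6 (palatalisation): no change (loturilu)
  ⇒ as a loan: loturilu
Savasi 'loturilu' matches the loan outcome 'loturilu', not the inherited 'lorurilu' — it skipped the early Savasi changes, so it was borrowed from Mishoen.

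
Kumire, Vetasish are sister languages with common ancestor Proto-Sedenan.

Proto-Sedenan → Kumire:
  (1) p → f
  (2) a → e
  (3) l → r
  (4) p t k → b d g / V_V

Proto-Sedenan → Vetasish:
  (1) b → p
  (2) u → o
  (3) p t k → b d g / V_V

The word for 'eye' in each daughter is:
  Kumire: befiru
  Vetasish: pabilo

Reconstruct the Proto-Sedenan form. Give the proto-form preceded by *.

*bapilu

Position 3: Kumire has f, Vetasish has b. Taking the neighbouring segments as reconstructed: Kumire f could go back to *p or *f; Vetasish b could go back to *p or *b — the one source consistent with every daughter is *p.
Position 5: Kumire has r, Vetasish has l. Vetasish preserves l here (none of its changes turn any other segment into l), so the proto-segment is *l.
Position 1: Kumire has b, Vetasish has p. Kumire preserves b here (none of its changes turn any other segment into b), so the proto-segment is *b.
Continuing position by position gives *bapilu; check it forward:
Kumire: *bapilu
  bapilu → bafilu   [unconditioned shift]
  bafilu → befilu   [vowel merger]
  befilu → befiru   [unconditioned shift]
  befiru (rule 4 does not apply)
  giving Kumire befiru.
Vetasish: *bapilu > papilu > papilo > pabilo  (by unconditioned shift, vowel merger, intervocalic voicing)
*bapilu is the unique common source.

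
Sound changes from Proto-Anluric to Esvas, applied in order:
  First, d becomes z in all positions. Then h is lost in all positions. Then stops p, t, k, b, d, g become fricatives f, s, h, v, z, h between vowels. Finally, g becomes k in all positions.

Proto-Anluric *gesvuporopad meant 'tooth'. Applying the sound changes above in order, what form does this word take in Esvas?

Esvas: *gesvuporopad > gesvuporopaz > gesvuforofaz > kesvuforofaz  (by unconditioned shift, intervocalic lenition, unconditioned shift)

kesvuforofaz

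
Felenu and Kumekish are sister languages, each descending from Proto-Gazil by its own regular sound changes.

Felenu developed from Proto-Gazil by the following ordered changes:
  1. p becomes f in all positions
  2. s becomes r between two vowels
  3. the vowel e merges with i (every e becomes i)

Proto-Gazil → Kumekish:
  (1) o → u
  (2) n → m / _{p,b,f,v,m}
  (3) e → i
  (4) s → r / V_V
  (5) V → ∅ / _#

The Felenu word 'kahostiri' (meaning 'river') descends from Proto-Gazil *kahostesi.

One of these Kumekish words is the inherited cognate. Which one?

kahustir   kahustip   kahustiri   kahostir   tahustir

Kumekish: *kahostesi > kahustesi > kahustisi > kahustiri > kahustir  (by vowel merger, vowel merger, rhotacism, apocope)
Only 'kahustir' matches the regular Kumekish development of *kahostesi.

kahustir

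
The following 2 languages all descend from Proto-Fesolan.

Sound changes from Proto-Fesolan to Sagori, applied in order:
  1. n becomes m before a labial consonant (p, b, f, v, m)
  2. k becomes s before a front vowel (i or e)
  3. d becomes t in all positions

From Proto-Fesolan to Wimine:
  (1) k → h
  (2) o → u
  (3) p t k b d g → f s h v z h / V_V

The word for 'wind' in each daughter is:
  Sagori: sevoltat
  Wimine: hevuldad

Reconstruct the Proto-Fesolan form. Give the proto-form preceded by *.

*kevoldad

Position 1: Sagori has s, Wimine has h. Taking the neighbouring segments as reconstructed: Sagori s could go back to *k or *s; Wimine h could go back to *k or *h — the one source consistent with every daughter is *k.
Position 8: Sagori has t, Wimine has d. Wimine preserves d here (none of its changes turn any other segment into d), so the proto-segment is *d.
Position 6: Sagori has t, Wimine has d. Wimine preserves d here (none of its changes turn any other segment into d), so the proto-segment is *d.
Continuing position by position gives *kevoldad; check it forward:
Sagori: *kevoldad > sevoldad > sevoltat  (by palatalisation, unconditioned shift)
Wimine: *kevoldad > hevoldad > hevuldad  (by unconditioned shift, vowel merger)
Only *kevoldad yields all of Sagori sevoltat, Wimine hevuldad.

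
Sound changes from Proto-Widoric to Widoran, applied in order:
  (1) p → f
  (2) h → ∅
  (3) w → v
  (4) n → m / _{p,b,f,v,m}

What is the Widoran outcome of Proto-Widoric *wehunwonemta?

Widoran: start from *wehunwonemta.
  rule 1: no change — wehunwonemta
  rule 2 (h-loss): wehunwonemta → weunwonemta
  rule 3 (unconditioned shift): weunwonemta → veunvonemta
  rule 4 (nasal place assimilation): veunvonemta → veumvonemta
  ⇒ Widoran veumvonemta

veumvonemta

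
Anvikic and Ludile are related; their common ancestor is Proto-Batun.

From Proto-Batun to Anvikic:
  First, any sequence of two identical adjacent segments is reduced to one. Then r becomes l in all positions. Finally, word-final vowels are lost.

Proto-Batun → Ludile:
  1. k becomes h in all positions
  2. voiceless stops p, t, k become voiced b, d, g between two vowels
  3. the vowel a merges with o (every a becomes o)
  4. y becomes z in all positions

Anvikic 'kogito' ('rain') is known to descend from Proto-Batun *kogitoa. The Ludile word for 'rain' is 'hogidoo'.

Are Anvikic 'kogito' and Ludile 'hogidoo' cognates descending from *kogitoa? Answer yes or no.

yes

Derive the expected Ludile reflex of *kogitoa:
Ludile: *kogitoa > hogitoa > hogidoa > hogidoo  (by unconditioned shift, intervocalic voicing, vowel merger)
Ludile 'hogidoo' matches the regular reflex exactly, so the pair is cognate.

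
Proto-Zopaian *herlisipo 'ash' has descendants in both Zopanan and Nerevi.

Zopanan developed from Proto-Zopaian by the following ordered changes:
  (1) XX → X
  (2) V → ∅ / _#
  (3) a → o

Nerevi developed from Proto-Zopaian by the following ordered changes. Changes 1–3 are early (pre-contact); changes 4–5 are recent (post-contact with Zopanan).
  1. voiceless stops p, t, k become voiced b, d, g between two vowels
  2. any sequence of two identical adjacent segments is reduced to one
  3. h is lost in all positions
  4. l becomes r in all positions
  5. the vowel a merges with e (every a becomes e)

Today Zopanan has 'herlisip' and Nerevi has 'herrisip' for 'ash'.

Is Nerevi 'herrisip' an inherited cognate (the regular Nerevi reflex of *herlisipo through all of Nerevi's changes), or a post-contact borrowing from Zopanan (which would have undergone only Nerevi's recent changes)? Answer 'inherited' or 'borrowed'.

If inherited, *herlisipo would pass through all of Nerevi's changes:
Nerevi: *herlisipo
  herlisipo → herlisibo   [intervocalic voicing]
  herlisibo (rule 2 does not apply)
  herlisibo → erlisibo   [h-loss]
  erlisibo → errisibo   [unconditioned shift]
  errisibo (rule 5 does not apply)
  giving Nerevi errisibo.
If borrowed from Zopanan 'herlisip' after the early changes, it would undergo only the recent ones:
  rule 4 (unconditioned shift): herlisip → herrisip
  rule 5 (vowel merger): no change (herrisip)
  ⇒ as a loan: herrisip
Nerevi 'herrisip' matches the loan outcome 'herrisip', not the inherited 'errisibo' — it skipped the early Nerevi changes, so it was borrowed from Zopanan.

borrowed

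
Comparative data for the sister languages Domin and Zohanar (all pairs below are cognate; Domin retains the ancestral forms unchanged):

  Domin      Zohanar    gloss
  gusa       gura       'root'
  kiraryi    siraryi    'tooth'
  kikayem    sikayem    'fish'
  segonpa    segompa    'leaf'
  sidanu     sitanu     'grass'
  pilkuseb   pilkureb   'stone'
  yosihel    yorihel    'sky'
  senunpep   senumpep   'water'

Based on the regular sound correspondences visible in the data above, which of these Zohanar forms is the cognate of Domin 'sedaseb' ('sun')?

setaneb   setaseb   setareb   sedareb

setareb

sidanu ~ sitanu — Domin d corresponds to Zohanar t between vowels (before a back vowel).
pilkuseb ~ pilkureb — Domin s corresponds to Zohanar r between vowels (before a front vowel).
Applying these to Domin 'sedaseb':
  sedaseb → setaseb   (d→t between vowels (before a back vowel))
  setaseb → setareb   (s→r between vowels (before a front vowel))
So the Zohanar cognate is 'setareb'.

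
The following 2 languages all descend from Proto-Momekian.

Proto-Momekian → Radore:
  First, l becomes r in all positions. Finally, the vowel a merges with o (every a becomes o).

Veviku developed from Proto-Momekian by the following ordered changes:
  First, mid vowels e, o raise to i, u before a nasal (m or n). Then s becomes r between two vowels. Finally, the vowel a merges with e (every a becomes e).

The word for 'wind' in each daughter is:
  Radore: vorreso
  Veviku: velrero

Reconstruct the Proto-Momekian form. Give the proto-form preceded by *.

Position 2: Radore has o, Veviku has e. Taking the neighbouring segments as reconstructed: Radore o could go back to *a or *o; Veviku e could go back to *a or *e — the one source consistent with every daughter is *a.
Position 6: Radore has s, Veviku has r. Radore preserves s here (none of its changes turn any other segment into s), so the proto-segment is *s.
Position 3: Radore has r, Veviku has l. Veviku preserves l here (none of its changes turn any other segment into l), so the proto-segment is *l.
Verify the candidate proto-form against each daughter:
Radore: *valreso > varreso > vorreso  (by unconditioned shift, vowel merger)
Veviku: *valreso > valrero > velrero  (by rhotacism, vowel merger)
No other proto-form is consistent with every reflex, so the reconstruction is *valreso.

*valreso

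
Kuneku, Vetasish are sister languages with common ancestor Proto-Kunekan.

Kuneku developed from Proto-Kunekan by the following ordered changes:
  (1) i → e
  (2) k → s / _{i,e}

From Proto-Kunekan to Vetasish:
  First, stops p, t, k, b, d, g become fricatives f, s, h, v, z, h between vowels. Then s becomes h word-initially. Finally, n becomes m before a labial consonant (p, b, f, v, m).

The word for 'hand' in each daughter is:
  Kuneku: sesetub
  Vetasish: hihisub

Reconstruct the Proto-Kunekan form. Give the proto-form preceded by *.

Position 1: Kuneku has s, Vetasish has h. Taking the neighbouring segments as reconstructed: Kuneku s could go back to *k or *s; Vetasish h could go back to *s or *h — the one source consistent with every daughter is *s.
Position 5: Kuneku has t, Vetasish has s. Kuneku preserves t here (none of its changes turn any other segment into t), so the proto-segment is *t.
Continuing position by position gives *sikitub; check it forward:
Kuneku: *sikitub
  sikitub → seketub   [vowel merger]
  seketub → sesetub   [palatalisation]
  giving Kuneku sesetub.
Vetasish: *sikitub > sihisub > hihisub  (by intervocalic lenition, debuccalisation)
*sikitub is the unique common source.

*sikitub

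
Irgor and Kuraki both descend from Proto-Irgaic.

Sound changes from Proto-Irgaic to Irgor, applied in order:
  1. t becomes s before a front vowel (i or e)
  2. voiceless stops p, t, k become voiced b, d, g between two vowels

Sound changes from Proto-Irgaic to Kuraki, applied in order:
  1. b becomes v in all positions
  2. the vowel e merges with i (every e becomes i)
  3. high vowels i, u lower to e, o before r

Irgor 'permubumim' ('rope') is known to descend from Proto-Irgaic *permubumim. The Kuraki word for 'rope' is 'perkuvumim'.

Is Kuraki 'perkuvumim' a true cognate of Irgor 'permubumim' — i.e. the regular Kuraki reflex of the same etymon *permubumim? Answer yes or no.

Derive the expected Kuraki reflex of *permubumim:
Kuraki: start from *permubumim.
  rule 1 (unconditioned shift): permubumim → permuvumim
  rule 2 (vowel merger): permuvumim → pirmuvumim
  rule 3 (pre-rhotic lowering): pirmuvumim → permuvumim
  ⇒ Kuraki permuvumim
The regular Kuraki reflex would be 'permuvumim', but the attested form is 'perkuvumim'. The correspondence is irregular, so they are not cognates (the Kuraki form has a different source).

no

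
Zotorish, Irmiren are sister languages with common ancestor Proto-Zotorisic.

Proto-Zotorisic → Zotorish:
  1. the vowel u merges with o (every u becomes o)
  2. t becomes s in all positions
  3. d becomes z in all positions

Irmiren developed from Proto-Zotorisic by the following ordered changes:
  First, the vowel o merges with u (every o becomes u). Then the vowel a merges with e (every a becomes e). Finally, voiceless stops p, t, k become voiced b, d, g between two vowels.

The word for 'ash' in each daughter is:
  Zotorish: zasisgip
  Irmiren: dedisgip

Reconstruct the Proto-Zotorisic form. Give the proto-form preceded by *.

*datisgip

Position 3: Zotorish has s, Irmiren has d. Taking the neighbouring segments as reconstructed: Zotorish s could go back to *t or *s; Irmiren d could go back to *t or *d — the one source consistent with every daughter is *t.
Position 1: Zotorish has z, Irmiren has d. Taking the neighbouring segments as reconstructed: Zotorish z could go back to *d or *z; Irmiren d can only go back to *d — the one source consistent with every daughter is *d.
Position 2: Zotorish has a, Irmiren has e. Zotorish preserves a here (none of its changes turn any other segment into a), so the proto-segment is *a.
This points to *datisgip. Verify forward in each daughter:
Zotorish: *datisgip > dasisgip > zasisgip  (by unconditioned shift, unconditioned shift)
Irmiren: *datisgip
  datisgip (rule 1 does not apply)
  datisgip → detisgip   [vowel merger]
  detisgip → dedisgip   [intervocalic voicing]
  giving Irmiren dedisgip.
*datisgip is the unique common source.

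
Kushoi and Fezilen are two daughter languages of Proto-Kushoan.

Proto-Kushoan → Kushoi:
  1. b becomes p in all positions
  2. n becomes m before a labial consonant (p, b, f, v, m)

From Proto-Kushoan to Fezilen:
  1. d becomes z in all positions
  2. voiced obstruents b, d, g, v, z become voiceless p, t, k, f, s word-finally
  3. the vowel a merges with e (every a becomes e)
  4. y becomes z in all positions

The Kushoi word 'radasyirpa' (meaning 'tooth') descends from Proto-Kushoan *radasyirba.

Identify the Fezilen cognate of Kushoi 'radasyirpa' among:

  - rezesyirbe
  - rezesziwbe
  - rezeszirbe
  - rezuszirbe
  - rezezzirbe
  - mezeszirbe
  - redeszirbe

rezeszirbe

Fezilen: *radasyirba
  radasyirba → razasyirba   [unconditioned shift]
  razasyirba (rule 2 does not apply)
  razasyirba → rezesyirbe   [vowel merger]
  rezesyirbe → rezeszirbe   [unconditioned shift]
  giving Fezilen rezeszirbe.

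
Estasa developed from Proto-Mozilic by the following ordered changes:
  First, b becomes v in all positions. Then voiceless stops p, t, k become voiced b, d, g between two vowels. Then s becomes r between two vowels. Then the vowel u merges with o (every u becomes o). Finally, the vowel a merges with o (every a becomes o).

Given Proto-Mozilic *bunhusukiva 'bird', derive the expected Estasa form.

Estasa: *bunhusukiva > vunhusukiva > vunhusugiva > vunhurugiva > vonhorogiva > vonhorogivo  (by unconditioned shift, intervocalic voicing, rhotacism, vowel merger, vowel merger)

vonhorogivo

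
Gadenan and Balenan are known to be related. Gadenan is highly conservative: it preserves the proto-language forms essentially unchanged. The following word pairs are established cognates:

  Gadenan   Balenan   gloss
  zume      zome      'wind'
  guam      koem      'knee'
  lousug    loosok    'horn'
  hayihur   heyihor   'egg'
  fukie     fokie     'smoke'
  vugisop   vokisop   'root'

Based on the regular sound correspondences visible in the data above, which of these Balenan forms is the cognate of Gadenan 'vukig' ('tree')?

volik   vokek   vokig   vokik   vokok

vokik

lousug ~ loosok, fukie ~ fokie — Gadenan u corresponds to Balenan o after a consonant, before a consonant other than r, m, n, p, b, f, v.
lousug ~ loosok — Gadenan g corresponds to Balenan k word-finally.
Applying these to Gadenan 'vukig':
  vukig → vokig   (u→o after a consonant, before a consonant other than r, m, n, p, b, f, v)
  vokig → vokik   (g→k word-finally)
So the Balenan cognate is 'vokik'.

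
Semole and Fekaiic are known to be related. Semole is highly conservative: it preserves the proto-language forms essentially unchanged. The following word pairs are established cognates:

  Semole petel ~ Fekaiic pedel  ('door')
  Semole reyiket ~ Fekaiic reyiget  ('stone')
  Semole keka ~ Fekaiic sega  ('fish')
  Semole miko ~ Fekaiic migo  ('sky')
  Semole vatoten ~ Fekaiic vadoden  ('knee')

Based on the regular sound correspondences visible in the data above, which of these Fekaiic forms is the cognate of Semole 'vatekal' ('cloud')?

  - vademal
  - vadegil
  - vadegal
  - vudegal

petel ~ pedel, vatoten ~ vadoden — Semole t corresponds to Fekaiic d between vowels (before a front vowel).
keka ~ sega — Semole k corresponds to Fekaiic g between vowels (before a back vowel).
Applying these to Semole 'vatekal':
  vatekal → vadekal   (t→d between vowels (before a front vowel))
  vadekal → vadegal   (k→g between vowels (before a back vowel))
So the Fekaiic cognate is 'vadegal'.

vadegal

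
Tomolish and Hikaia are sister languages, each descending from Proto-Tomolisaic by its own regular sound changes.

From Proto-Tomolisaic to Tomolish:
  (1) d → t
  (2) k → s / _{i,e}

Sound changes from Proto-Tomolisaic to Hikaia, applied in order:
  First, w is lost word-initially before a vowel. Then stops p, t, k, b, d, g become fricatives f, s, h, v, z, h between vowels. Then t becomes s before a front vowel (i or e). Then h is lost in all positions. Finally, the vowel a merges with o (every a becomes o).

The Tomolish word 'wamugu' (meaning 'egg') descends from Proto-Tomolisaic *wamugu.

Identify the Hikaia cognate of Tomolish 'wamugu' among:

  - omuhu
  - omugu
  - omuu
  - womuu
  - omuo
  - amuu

Hikaia: *wamugu > amugu > amuhu > amuu > omuu  (by glide loss, intervocalic lenition, h-loss, vowel merger)
Only 'omuu' matches the regular Hikaia development of *wamugu.

omuu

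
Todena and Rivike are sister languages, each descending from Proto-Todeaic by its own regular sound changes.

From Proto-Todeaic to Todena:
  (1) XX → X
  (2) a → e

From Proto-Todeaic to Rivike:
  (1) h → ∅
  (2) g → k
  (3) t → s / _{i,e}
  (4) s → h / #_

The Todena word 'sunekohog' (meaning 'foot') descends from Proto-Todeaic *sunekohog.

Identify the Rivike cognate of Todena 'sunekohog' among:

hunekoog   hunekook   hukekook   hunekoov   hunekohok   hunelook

hunekook

Rivike: *sunekohog
  sunekohog → sunekoog   [h-loss]
  sunekoog → sunekook   [unconditioned shift]
  sunekook (rule 3 does not apply)
  sunekook → hunekook   [debuccalisation]
  giving Rivike hunekook.
Only 'hunekook' matches the regular Rivike development of *sunekohog.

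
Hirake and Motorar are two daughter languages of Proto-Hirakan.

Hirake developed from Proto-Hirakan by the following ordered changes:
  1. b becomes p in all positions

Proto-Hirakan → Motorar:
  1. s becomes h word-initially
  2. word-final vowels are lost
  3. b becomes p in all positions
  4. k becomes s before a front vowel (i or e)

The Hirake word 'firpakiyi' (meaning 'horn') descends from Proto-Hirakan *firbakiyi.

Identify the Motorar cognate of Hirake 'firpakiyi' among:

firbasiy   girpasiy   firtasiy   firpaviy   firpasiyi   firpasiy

Motorar: *firbakiyi > firbakiy > firpakiy > firpasiy  (by apocope, unconditioned shift, palatalisation)
Among the options, 'firpasiy' alone shows every Motorar change applied in order.

firpasiy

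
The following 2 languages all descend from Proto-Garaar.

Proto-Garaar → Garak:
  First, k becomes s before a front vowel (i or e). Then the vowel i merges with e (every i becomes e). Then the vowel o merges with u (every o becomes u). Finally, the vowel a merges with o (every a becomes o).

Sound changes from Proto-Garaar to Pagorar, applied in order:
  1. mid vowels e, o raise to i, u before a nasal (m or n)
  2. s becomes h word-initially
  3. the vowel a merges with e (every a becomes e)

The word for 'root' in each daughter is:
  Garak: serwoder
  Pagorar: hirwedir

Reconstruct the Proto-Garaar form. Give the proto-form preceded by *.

*sirwadir

Position 5: Garak has o, Pagorar has e. In Garak, o can only continue *a, so the proto-segment is *a.
Position 2: Garak has e, Pagorar has i. Taking the neighbouring segments as reconstructed: Garak e could go back to *e or *i; Pagorar i can only go back to *i — the one source consistent with every daughter is *i.
Position 7: Garak has e, Pagorar has i. Taking the neighbouring segments as reconstructed: Garak e could go back to *e or *i; Pagorar i can only go back to *i — the one source consistent with every daughter is *i.
Continuing position by position gives *sirwadir; check it forward:
Garak: *sirwadir > serwader > serwoder  (by vowel merger, vowel merger)
Pagorar: *sirwadir
  sirwadir (rule 1 does not apply)
  sirwadir → hirwadir   [debuccalisation]
  hirwadir → hirwedir   [vowel merger]
  giving Pagorar hirwedir.
Only *sirwadir yields all of Garak serwoder, Pagorar hirwedir.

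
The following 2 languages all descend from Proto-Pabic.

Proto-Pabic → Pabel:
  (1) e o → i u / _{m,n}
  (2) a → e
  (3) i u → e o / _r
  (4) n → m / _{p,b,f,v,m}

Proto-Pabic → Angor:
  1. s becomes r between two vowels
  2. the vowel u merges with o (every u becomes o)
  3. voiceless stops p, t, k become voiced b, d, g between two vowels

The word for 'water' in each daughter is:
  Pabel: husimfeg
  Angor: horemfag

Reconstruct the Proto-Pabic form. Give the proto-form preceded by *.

*husemfag

Position 2: Pabel has u, Angor has o. Taking the neighbouring segments as reconstructed: Pabel u can only go back to *u; Angor o could go back to *o or *u — the one source consistent with every daughter is *u.
Position 4: Pabel has i, Angor has e. Angor preserves e here (none of its changes turn any other segment into e), so the proto-segment is *e.
This points to *husemfag. Verify forward in each daughter:
Pabel: *husemfag > husimfag > husimfeg  (by pre-nasal raising, vowel merger)
Angor: *husemfag > huremfag > horemfag  (by rhotacism, vowel merger)
Only *husemfag yields all of Pabel husimfeg, Angor horemfag.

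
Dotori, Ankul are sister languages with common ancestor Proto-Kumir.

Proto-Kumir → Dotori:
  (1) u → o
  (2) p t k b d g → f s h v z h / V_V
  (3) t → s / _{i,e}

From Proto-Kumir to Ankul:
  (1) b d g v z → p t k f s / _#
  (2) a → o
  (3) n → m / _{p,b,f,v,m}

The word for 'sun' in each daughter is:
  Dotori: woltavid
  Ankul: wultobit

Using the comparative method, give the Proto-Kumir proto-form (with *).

Position 6: Dotori has v, Ankul has b. Ankul preserves b here (none of its changes turn any other segment into b), so the proto-segment is *b.
Position 5: Dotori has a, Ankul has o. Dotori preserves a here (none of its changes turn any other segment into a), so the proto-segment is *a.
Continuing position by position gives *wultabid; check it forward:
Dotori: *wultabid > woltabid > woltavid  (by vowel merger, intervocalic lenition)
Ankul: *wultabid > wultabit > wultobit  (by final devoicing, vowel merger)
*wultabid is the unique common source.

*wultabid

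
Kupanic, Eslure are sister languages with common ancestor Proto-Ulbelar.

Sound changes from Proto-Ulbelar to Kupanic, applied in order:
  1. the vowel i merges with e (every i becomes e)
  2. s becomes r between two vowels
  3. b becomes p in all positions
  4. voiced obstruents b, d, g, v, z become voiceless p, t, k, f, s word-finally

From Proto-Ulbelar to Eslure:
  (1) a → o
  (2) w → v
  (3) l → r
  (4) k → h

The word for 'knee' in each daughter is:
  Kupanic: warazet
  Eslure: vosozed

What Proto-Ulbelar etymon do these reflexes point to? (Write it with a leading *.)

*wasazed

Position 7: Kupanic has t, Eslure has d. Eslure preserves d here (none of its changes turn any other segment into d), so the proto-segment is *d.
Position 2: Kupanic has a, Eslure has o. Kupanic preserves a here (none of its changes turn any other segment into a), so the proto-segment is *a.
Position 4: Kupanic has a, Eslure has o. Kupanic preserves a here (none of its changes turn any other segment into a), so the proto-segment is *a.
This points to *wasazed. Verify forward in each daughter:
Kupanic: start from *wasazed.
  rule 1: no change — wasazed
  rule 2 (rhotacism): wasazed → warazed
  rule 3: no change — warazed
  rule 4 (final devoicing): warazed → warazet
  ⇒ Kupanic warazet
Eslure: start from *wasazed.
  rule 1 (vowel merger): wasazed → wosozed
  rule 2 (unconditioned shift): wosozed → vosozed
  rule 3: no change — vosozed
  rule 4: no change — vosozed
  ⇒ Eslure vosozed
No other proto-form is consistent with every reflex, so the reconstruction is *wasazed.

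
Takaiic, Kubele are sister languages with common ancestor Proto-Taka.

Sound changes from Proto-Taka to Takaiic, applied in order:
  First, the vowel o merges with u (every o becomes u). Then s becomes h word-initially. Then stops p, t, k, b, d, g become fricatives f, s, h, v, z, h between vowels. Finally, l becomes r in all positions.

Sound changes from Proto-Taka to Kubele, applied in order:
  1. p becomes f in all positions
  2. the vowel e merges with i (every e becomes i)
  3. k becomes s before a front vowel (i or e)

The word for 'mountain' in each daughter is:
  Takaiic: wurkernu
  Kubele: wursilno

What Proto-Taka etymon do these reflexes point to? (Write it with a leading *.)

*wurkelno

Position 5: Takaiic has e, Kubele has i. Takaiic preserves e here (none of its changes turn any other segment into e), so the proto-segment is *e.
Position 8: Takaiic has u, Kubele has o. Kubele preserves o here (none of its changes turn any other segment into o), so the proto-segment is *o.
Continuing position by position gives *wurkelno; check it forward:
Takaiic: start from *wurkelno.
  rule 1 (vowel merger): wurkelno → wurkelnu
  rule 2: no change — wurkelnu
  rule 3: no change — wurkelnu
  rule 4 (unconditioned shift): wurkelnu → wurkernu
  ⇒ Takaiic wurkernu
Kubele: start from *wurkelno.
  rule 1: no change — wurkelno
  rule 2 (vowel merger): wurkelno → wurkilno
  rule 3 (palatalisation): wurkilno → wursilno
  ⇒ Kubele wursilno
*wurkelno is the unique common source.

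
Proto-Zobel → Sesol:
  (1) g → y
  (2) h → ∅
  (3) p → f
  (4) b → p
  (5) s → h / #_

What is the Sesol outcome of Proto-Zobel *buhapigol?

Sesol: *buhapigol
  buhapigol → buhapiyol   [unconditioned shift]
  buhapiyol → buapiyol   [h-loss]
  buapiyol → buafiyol   [unconditioned shift]
  buafiyol → puafiyol   [unconditioned shift]
  puafiyol (rule 5 does not apply)
  giving Sesol puafiyol.

puafiyol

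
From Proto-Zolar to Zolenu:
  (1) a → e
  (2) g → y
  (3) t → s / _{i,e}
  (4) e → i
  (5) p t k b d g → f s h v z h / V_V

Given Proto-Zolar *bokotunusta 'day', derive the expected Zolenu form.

Zolenu: start from *bokotunusta.
  rule 1 (vowel merger): bokotunusta → bokotunuste
  rule 2: no change — bokotunuste
  rule 3 (palatalisation): bokotunuste → bokotunusse
  rule 4 (vowel merger): bokotunusse → bokotunussi
  rule 5 (intervocalic lenition): bokotunussi → bohosunussi
  ⇒ Zolenu bohosunussi

bohosunussi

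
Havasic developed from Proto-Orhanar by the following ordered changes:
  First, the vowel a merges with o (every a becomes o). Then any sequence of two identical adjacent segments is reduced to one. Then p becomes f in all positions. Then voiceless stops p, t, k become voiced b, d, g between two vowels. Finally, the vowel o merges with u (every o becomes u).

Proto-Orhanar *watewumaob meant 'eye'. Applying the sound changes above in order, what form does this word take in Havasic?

Havasic: *watewumaob > wotewumoob > wotewumob > wodewumob > wudewumub  (by vowel merger, degemination, intervocalic voicing, vowel merger)

wudewumub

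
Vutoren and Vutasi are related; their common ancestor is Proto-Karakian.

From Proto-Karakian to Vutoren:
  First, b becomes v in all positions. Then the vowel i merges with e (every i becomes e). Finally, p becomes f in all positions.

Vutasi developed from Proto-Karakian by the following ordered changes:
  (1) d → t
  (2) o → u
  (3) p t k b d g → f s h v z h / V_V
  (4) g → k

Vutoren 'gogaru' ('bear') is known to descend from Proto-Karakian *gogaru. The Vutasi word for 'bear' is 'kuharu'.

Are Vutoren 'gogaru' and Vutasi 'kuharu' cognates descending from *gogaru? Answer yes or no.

Derive the expected Vutasi reflex of *gogaru:
Vutasi: start from *gogaru.
  rule 1: no change — gogaru
  rule 2 (vowel merger): gogaru → gugaru
  rule 3 (intervocalic lenition): gugaru → guharu
  rule 4 (unconditioned shift): guharu → kuharu
  ⇒ Vutasi kuharu
Vutasi 'kuharu' matches the regular reflex exactly, so the pair is cognate.

yes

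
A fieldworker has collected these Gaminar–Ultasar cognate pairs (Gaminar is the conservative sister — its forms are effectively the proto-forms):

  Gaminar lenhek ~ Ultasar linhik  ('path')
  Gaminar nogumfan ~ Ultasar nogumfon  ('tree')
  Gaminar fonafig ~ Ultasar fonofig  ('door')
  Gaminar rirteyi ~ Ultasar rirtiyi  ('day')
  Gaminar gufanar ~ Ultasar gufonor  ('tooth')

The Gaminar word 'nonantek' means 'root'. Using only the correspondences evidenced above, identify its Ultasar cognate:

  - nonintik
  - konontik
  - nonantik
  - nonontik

nonontik

nogumfan ~ nogumfon, gufanar ~ gufonor — Gaminar a corresponds to Ultasar o after a consonant, before a nasal.
lenhek ~ linhik, rirteyi ~ rirtiyi — Gaminar e corresponds to Ultasar i after a consonant, before a consonant other than r, m, n, p, b, f, v.
Applying these to Gaminar 'nonantek':
  nonantek → nonontek   (a→o after a consonant, before a nasal)
  nonontek → nonontik   (e→i after a consonant, before a consonant other than r, m, n, p, b, f, v)
So the Ultasar cognate is 'nonontik'.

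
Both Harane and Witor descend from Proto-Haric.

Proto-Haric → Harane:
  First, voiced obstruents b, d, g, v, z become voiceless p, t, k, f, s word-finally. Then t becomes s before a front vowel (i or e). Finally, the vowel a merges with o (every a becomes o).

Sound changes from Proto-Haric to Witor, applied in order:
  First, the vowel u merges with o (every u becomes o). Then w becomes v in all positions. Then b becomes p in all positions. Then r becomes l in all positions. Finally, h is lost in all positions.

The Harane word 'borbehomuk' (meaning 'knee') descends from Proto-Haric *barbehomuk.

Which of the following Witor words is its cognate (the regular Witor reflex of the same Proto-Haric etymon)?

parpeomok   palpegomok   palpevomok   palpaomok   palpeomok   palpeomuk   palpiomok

palpeomok

Witor: *barbehomuk
  barbehomuk → barbehomok   [vowel merger]
  barbehomok (rule 2 does not apply)
  barbehomok → parpehomok   [unconditioned shift]
  parpehomok → palpehomok   [unconditioned shift]
  palpehomok → palpeomok   [h-loss]
  giving Witor palpeomok.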